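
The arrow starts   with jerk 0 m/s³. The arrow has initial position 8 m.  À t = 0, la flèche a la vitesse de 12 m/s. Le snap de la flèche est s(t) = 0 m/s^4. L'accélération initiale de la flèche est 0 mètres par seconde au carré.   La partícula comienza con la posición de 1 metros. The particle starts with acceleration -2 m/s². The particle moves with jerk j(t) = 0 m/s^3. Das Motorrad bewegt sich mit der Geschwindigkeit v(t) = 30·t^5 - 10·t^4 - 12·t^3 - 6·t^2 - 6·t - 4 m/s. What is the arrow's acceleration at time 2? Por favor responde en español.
Para resolver esto, necesitamos tomar 2 antiderivadas de nuestra ecuación del snap s(t) = 0. Tomando ∫s(t)dt y aplicando j(0) = 0, encontramos j(t) = 0. La integral de la sacudida es la aceleración. Usando a(0) = 0, obtenemos a(t) = 0. Tenemos la aceleración a(t) = 0. Sustituyendo t = 2: a(2) = 0.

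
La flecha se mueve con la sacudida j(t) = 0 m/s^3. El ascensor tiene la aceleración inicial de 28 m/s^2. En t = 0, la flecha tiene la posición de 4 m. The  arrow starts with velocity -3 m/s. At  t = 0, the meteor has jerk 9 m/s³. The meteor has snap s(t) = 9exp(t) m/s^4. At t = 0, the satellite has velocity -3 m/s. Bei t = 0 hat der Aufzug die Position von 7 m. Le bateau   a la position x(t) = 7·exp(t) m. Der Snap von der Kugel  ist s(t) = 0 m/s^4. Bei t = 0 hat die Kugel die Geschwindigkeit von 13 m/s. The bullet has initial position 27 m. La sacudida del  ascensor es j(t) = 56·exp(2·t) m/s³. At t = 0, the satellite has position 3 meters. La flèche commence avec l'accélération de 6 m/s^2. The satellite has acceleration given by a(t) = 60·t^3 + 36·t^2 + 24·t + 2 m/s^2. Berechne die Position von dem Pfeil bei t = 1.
Ausgehend von dem Ruck j(t) = 0, nehmen wir 3 Stammfunktionen. Das Integral von dem Ruck, mit a(0) = 6, ergibt die Beschleunigung: a(t) = 6. Die Stammfunktion von der Beschleunigung ist die Geschwindigkeit. Mit v(0) = -3 erhalten wir v(t) = 6·t - 3. Das Integral von der Geschwindigkeit ist die Position. Mit x(0) = 4 erhalten wir x(t) = 3·t^2 - 3·t + 4. Mit x(t) = 3·t^2 - 3·t + 4 und Einsetzen von t = 1, finden wir x = 4.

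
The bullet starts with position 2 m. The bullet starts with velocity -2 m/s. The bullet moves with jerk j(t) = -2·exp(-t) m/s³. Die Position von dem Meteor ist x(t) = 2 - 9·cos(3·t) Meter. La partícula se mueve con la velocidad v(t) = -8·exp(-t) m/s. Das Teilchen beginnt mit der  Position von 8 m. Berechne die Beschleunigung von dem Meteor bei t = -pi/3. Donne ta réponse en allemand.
Um dies zu lösen, müssen wir 2 Ableitungen unserer Gleichung für die Position x(t) = 2 - 9·cos(3·t) nehmen. Durch Ableiten von der Position erhalten wir die Geschwindigkeit: v(t) = 27·sin(3·t). Durch Ableiten von der Geschwindigkeit erhalten wir die Beschleunigung: a(t) = 81·cos(3·t). Aus der Gleichung für die Beschleunigung a(t) = 81·cos(3·t), setzen wir t = -pi/3 ein und erhalten a = -81.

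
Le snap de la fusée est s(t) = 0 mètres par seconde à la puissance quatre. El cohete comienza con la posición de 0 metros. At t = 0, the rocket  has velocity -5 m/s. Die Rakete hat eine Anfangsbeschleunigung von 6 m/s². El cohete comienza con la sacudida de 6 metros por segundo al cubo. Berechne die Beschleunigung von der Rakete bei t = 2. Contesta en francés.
En partant du snap s(t) = 0, nous prenons 2 primitives. En prenant ∫s(t)dt et en appliquant j(0) = 6, nous trouvons j(t) = 6. En prenant ∫j(t)dt et en appliquant a(0) = 6, nous trouvons a(t) = 6·t + 6. Nous avons l'accélération a(t) = 6·t + 6. En substituant t = 2: a(2) = 18.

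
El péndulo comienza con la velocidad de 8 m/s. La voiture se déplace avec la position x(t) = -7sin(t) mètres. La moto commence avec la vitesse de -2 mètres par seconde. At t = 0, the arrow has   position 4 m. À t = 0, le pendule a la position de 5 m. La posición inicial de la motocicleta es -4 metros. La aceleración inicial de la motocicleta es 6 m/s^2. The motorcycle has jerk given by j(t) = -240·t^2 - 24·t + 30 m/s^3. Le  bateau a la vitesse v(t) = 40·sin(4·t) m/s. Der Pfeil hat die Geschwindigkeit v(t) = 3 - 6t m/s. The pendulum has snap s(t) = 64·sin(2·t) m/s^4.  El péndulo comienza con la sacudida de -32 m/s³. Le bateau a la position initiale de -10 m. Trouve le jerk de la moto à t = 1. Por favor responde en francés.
En utilisant j(t) = -240·t^2 - 24·t + 30 et en substituant t = 1, nous trouvons j = -234.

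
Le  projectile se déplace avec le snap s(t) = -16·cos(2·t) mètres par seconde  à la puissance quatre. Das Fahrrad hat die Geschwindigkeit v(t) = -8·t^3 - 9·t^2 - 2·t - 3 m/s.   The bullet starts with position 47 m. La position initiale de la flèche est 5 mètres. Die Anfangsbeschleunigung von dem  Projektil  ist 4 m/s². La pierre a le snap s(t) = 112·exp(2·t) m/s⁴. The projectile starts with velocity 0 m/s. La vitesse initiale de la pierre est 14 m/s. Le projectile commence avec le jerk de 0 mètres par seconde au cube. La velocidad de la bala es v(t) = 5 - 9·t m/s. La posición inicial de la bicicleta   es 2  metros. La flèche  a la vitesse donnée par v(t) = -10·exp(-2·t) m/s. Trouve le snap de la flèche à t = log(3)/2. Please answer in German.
Ausgehend von der Geschwindigkeit v(t) = -10·exp(-2·t), nehmen wir 3 Ableitungen. Mit d/dt von v(t) finden wir a(t) = 20·exp(-2·t). Durch Ableiten von der Beschleunigung erhalten wir den Ruck: j(t) = -40·exp(-2·t). Mit d/dt von j(t) finden wir s(t) = 80·exp(-2·t). Wir haben den Snap s(t) = 80·exp(-2·t). Durch Einsetzen von t = log(3)/2: s(log(3)/2) = 80/3.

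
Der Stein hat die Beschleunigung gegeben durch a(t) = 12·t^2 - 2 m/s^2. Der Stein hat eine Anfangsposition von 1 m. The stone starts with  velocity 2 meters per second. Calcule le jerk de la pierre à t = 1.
Nous devons dériver notre équation de l'accélération a(t) = 12·t^2 - 2 1 fois. En prenant d/dt de a(t), nous trouvons j(t) = 24·t. Nous avons le jerk j(t) = 24·t. En substituant t = 1: j(1) = 24.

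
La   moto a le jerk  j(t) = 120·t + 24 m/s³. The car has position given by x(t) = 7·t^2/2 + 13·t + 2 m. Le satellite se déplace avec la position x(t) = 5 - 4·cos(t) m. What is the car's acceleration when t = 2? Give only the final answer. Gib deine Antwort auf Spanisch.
En t = 2, a = 7.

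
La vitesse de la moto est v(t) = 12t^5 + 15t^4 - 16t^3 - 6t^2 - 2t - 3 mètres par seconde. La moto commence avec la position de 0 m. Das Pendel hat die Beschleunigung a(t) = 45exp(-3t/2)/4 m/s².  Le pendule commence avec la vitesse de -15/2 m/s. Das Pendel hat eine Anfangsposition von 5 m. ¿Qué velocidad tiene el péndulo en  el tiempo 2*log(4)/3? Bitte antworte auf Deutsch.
Ausgehend von der Beschleunigung a(t) = 45·exp(-3·t/2)/4, nehmen wir 1 Stammfunktion. Mit ∫a(t)dt und Anwendung von v(0) = -15/2, finden wir v(t) = -15·exp(-3·t/2)/2. Mit v(t) = -15·exp(-3·t/2)/2 und Einsetzen von t = 2*log(4)/3, finden wir v = -15/8.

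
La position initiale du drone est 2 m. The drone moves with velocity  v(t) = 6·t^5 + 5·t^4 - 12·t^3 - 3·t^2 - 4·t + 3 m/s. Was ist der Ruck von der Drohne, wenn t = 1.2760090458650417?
Ausgehend von der Geschwindigkeit v(t) = 6·t^5 + 5·t^4 - 12·t^3 - 3·t^2 - 4·t + 3, nehmen wir 2 Ableitungen. Die Ableitung von der Geschwindigkeit ergibt die Beschleunigung: a(t) = 30·t^4 + 20·t^3 - 36·t^2 - 6·t - 4. Die Ableitung von der Beschleunigung ergibt den Ruck: j(t) = 120·t^3 + 60·t^2 - 72·t - 6. Aus der Gleichung für den Ruck j(t) = 120·t^3 + 60·t^2 - 72·t - 6, setzen wir t = 1.2760090458650417 ein und erhalten j = 249.130905136800.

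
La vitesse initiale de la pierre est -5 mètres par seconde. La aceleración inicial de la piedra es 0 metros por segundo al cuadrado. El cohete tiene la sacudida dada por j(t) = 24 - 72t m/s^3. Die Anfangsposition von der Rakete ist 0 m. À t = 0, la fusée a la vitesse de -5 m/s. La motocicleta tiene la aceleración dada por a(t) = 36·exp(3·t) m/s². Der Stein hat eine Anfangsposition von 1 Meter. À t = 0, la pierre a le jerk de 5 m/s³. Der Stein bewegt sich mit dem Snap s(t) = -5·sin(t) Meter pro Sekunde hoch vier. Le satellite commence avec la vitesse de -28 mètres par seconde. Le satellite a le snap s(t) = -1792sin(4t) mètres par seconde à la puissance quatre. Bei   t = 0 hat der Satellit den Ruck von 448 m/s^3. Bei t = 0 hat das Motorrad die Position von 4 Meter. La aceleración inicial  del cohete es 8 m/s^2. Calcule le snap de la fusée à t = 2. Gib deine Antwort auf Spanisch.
Partiendo de la sacudida j(t) = 24 - 72·t, tomamos 1 derivada. Tomando d/dt de j(t), encontramos s(t) = -72. De la ecuación del snap s(t) = -72, sustituimos t = 2 para obtener s = -72.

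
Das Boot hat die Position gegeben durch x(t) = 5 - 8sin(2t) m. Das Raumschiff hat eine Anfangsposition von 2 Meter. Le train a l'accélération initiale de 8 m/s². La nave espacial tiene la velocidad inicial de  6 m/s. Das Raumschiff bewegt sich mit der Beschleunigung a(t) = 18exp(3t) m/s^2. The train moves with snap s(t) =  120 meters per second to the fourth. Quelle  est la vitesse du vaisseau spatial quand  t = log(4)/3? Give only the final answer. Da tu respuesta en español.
v(log(4)/3) = 24.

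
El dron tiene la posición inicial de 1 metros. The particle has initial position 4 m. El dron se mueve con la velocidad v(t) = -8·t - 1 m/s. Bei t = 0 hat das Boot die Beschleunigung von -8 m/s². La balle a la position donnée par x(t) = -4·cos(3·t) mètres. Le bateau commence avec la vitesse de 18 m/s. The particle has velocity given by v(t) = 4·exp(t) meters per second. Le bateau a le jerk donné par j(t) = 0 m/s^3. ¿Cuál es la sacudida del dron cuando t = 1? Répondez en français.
Nous devons dériver notre équation de la vitesse v(t) = -8·t - 1 2 fois. En dérivant la vitesse, nous obtenons l'accélération: a(t) = -8. En dérivant l'accélération, nous obtenons le jerk: j(t) = 0. Nous avons le jerk j(t) = 0. En substituant t = 1: j(1) = 0.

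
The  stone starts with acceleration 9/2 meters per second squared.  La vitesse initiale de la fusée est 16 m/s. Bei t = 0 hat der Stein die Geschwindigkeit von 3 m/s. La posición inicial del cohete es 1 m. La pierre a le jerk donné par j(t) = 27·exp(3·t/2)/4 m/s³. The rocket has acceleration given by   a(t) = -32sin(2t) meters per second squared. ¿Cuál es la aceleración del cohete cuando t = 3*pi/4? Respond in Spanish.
Usando a(t) = -32·sin(2·t) y sustituyendo t = 3*pi/4, encontramos a = 32.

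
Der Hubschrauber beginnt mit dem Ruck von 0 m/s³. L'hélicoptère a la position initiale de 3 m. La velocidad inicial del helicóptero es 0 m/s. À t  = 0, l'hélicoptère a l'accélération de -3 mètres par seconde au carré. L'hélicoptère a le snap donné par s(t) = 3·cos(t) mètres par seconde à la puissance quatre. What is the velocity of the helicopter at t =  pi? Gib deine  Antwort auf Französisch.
Nous devons intégrer notre équation du snap s(t) = 3·cos(t) 3 fois. En prenant ∫s(t)dt et en appliquant j(0) = 0, nous trouvons j(t) = 3·sin(t). L'intégrale du jerk, avec a(0) = -3, donne l'accélération: a(t) = -3·cos(t). En prenant ∫a(t)dt et en appliquant v(0) = 0, nous trouvons v(t) = -3·sin(t). De l'équation de la vitesse v(t) = -3·sin(t), nous substituons t = pi pour obtenir v = 0.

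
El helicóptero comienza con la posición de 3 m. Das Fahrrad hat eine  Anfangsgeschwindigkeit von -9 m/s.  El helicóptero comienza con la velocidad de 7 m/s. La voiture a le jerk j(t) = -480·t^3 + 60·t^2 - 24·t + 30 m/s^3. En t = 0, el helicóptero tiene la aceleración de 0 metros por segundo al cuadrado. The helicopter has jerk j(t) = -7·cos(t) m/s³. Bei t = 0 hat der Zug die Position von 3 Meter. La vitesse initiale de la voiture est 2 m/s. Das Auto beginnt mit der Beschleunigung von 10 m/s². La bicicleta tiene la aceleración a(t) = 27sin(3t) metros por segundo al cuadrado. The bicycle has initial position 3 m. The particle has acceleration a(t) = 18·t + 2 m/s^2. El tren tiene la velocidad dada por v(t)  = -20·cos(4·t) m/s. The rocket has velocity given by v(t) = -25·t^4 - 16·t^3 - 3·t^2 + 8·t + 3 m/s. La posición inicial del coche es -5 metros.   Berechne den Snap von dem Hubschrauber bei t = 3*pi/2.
Um dies zu lösen, müssen wir 1 Ableitung unserer Gleichung für den Ruck j(t) = -7·cos(t) nehmen. Mit d/dt von j(t) finden wir s(t) = 7·sin(t). Aus der Gleichung für den Snap s(t) = 7·sin(t), setzen wir t = 3*pi/2 ein und erhalten s = -7.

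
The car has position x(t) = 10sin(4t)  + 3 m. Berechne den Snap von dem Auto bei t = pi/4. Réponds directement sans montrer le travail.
Bei t = pi/4, s = 0.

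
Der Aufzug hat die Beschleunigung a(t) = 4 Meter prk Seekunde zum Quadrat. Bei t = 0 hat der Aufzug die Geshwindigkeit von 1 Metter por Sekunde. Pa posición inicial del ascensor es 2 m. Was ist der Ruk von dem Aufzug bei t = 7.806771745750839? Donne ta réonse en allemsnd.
Um dies zu lösen, müssen wir 1 Ableitung unserer Gleichung für die Beschleunigung a(t) = 4 nehmen. Die Ableitung von der Beschleunigung ergibt den Ruck: j(t) = 0. Mit j(t) = 0 und Einsetzen von t = 7.806771745750839, finden wir j = 0.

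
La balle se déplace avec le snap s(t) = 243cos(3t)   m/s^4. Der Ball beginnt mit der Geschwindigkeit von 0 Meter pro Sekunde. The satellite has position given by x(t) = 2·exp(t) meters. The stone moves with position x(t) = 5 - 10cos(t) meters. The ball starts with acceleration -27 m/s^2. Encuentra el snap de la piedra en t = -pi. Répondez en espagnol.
Debemos derivar nuestra ecuación de la posición x(t) = 5 - 10·cos(t) 4 veces. La derivada de la posición da la velocidad: v(t) = 10·sin(t). Tomando d/dt de v(t), encontramos a(t) = 10·cos(t). Derivando la aceleración, obtenemos la sacudida: j(t) = -10·sin(t). La derivada de la sacudida da el snap: s(t) = -10·cos(t). De la ecuación del snap s(t) = -10·cos(t), sustituimos t = -pi para obtener s = 10.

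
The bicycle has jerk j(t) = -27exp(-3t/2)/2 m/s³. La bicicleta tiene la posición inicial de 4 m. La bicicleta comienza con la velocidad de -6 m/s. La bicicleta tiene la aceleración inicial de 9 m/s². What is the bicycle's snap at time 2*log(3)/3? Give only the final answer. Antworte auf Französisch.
s(2*log(3)/3) = 27/4.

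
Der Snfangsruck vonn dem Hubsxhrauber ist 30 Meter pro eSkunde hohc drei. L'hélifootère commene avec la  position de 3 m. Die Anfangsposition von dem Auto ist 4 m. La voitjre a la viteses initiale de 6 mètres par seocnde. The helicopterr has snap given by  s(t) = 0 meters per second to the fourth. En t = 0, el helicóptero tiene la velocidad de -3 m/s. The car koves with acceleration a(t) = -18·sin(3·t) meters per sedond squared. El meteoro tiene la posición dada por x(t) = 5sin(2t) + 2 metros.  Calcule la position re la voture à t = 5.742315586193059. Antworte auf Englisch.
We need to integrate our acceleration equation a(t) = -18·sin(3·t) 2 times. Finding the antiderivative of a(t) and using v(0) = 6: v(t) = 6·cos(3·t). Taking ∫v(t)dt and applying x(0) = 4, we find x(t) = 2·sin(3·t) + 4. Using x(t) = 2·sin(3·t) + 4 and substituting t = 5.742315586193059, we find x = 2.00268396946883.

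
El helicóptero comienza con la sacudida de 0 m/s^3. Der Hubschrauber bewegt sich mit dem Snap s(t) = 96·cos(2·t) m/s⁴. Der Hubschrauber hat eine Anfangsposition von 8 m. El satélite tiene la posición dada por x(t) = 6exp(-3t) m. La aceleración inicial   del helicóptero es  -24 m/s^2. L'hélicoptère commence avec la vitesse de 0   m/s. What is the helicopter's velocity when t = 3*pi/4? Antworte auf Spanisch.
Debemos encontrar la integral de nuestra ecuación del snap s(t) = 96·cos(2·t) 3 veces. La integral del snap es la sacudida. Usando j(0) = 0, obtenemos j(t) = 48·sin(2·t). Tomando ∫j(t)dt y aplicando a(0) = -24, encontramos a(t) = -24·cos(2·t). La integral de la aceleración, con v(0) = 0, da la velocidad: v(t) = -12·sin(2·t). De la ecuación de la velocidad v(t) = -12·sin(2·t), sustituimos t = 3*pi/4 para obtener v = 12.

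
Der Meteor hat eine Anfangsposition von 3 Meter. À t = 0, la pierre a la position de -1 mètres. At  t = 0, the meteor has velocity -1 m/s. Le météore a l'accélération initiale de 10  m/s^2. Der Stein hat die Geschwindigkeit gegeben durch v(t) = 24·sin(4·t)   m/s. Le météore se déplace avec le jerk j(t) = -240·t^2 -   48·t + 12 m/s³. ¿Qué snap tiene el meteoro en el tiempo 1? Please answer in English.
Starting from jerk j(t) = -240·t^2 - 48·t + 12, we take 1 derivative. Taking d/dt of j(t), we find s(t) = -480·t - 48. Using s(t) = -480·t - 48 and substituting t = 1, we find s = -528.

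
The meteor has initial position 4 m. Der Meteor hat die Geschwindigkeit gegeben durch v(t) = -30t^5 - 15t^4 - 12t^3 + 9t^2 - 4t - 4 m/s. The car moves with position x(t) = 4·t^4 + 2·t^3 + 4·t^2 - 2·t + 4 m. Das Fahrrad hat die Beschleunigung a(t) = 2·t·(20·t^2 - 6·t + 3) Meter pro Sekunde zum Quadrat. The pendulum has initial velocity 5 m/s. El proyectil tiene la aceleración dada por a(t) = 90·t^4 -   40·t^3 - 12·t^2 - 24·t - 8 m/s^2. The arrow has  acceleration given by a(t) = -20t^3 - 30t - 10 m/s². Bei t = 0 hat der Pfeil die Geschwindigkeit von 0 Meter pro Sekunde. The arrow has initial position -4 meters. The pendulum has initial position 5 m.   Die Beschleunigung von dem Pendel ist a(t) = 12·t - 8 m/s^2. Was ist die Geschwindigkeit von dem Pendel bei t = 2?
Wir müssen unsere Gleichung für die Beschleunigung a(t) = 12·t - 8 1-mal integrieren. Mit ∫a(t)dt und Anwendung von v(0) = 5, finden wir v(t) = 6·t^2 - 8·t + 5. Mit v(t) = 6·t^2 - 8·t + 5 und Einsetzen von t = 2, finden wir v = 13.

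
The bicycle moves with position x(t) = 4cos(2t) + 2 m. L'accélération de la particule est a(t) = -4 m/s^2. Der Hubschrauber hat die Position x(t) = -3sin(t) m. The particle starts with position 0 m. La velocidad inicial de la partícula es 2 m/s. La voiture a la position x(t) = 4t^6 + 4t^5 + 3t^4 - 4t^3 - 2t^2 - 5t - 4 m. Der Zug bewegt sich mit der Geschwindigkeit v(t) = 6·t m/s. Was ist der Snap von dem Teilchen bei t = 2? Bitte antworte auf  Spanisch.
Para resolver esto, necesitamos tomar 2 derivadas de nuestra ecuación de la aceleración a(t) = -4. Derivando la aceleración, obtenemos la sacudida: j(t) = 0. La derivada de la sacudida da el snap: s(t) = 0. Tenemos el snap s(t) = 0. Sustituyendo t = 2: s(2) = 0.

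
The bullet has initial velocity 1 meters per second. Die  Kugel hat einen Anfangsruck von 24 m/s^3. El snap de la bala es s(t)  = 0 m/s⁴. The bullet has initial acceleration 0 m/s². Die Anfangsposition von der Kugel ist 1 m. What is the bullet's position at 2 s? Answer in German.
Wir müssen unsere Gleichung für den Snap s(t) = 0 4-mal integrieren. Das Integral von dem Snap ist der Ruck. Mit j(0) = 24 erhalten wir j(t) = 24. Mit ∫j(t)dt und Anwendung von a(0) = 0, finden wir a(t) = 24·t. Durch Integration von der Beschleunigung und Verwendung der Anfangsbedingung v(0) = 1, erhalten wir v(t) = 12·t^2 + 1. Das Integral von der Geschwindigkeit ist die Position. Mit x(0) = 1 erhalten wir x(t) = 4·t^3 + t + 1. Aus der Gleichung für die Position x(t) = 4·t^3 + t + 1, setzen wir t = 2 ein und erhalten x = 35.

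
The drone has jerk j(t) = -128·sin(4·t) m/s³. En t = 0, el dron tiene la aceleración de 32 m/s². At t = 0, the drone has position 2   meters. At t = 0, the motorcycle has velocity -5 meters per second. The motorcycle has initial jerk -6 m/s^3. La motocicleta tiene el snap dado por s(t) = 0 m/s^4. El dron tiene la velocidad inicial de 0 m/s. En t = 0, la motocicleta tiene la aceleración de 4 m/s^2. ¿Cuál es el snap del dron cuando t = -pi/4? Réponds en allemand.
Um dies zu lösen, müssen wir 1 Ableitung unserer Gleichung für den Ruck j(t) = -128·sin(4·t) nehmen. Die Ableitung von dem Ruck ergibt den Snap: s(t) = -512·cos(4·t). Wir haben den Snap s(t) = -512·cos(4·t). Durch Einsetzen von t = -pi/4: s(-pi/4) = 512.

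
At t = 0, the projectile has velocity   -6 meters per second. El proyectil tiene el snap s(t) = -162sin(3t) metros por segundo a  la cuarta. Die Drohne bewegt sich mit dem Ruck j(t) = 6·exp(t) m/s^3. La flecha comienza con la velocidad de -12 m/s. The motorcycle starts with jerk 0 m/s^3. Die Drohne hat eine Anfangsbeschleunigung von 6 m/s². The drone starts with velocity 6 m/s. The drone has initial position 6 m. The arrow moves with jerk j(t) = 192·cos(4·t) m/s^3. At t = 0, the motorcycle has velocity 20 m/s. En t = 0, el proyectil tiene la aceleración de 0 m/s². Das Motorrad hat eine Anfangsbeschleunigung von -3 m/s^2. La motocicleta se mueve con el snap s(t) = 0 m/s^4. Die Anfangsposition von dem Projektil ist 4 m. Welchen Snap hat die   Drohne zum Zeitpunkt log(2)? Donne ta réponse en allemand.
Wir müssen unsere Gleichung für den Ruck j(t) = 6·exp(t) 1-mal ableiten. Durch Ableiten von dem Ruck erhalten wir den Snap: s(t) = 6·exp(t). Mit s(t) = 6·exp(t) und Einsetzen von t = log(2), finden wir s = 12.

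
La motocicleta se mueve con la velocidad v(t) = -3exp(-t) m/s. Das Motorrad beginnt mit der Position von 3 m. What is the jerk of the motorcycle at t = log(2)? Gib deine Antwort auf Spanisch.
Debemos derivar nuestra ecuación de la velocidad v(t) = -3·exp(-t) 2 veces. La derivada de la velocidad da la aceleración: a(t) = 3·exp(-t). La derivada de la aceleración da la sacudida: j(t) = -3·exp(-t). Usando j(t) = -3·exp(-t) y sustituyendo t = log(2), encontramos j = -3/2.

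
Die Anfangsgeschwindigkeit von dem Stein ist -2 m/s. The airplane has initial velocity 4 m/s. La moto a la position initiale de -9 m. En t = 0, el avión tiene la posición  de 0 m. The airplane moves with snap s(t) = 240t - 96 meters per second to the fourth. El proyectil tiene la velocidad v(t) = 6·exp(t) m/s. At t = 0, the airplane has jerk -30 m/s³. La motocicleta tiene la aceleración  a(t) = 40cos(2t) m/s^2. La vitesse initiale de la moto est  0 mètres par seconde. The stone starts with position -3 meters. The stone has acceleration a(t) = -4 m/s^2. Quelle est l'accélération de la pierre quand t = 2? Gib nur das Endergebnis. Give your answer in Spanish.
La respuesta es -4.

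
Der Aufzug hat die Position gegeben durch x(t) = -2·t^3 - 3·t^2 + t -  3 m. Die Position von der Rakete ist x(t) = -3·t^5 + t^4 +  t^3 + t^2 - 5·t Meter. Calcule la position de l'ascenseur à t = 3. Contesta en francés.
En utilisant x(t) = -2·t^3 - 3·t^2 + t - 3 et en substituant t = 3, nous trouvons x = -81.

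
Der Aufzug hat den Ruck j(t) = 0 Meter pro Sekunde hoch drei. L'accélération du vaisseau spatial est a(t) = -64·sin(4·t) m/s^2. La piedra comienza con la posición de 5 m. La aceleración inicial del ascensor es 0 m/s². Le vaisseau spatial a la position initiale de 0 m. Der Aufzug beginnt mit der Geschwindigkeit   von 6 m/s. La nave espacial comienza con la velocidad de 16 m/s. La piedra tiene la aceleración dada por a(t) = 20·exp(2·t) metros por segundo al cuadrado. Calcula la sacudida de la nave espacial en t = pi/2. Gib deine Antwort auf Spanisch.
Partiendo de la aceleración a(t) = -64·sin(4·t), tomamos 1 derivada. Tomando d/dt de a(t), encontramos j(t) = -256·cos(4·t). De la ecuación de la sacudida j(t) = -256·cos(4·t), sustituimos t = pi/2 para obtener j = -256.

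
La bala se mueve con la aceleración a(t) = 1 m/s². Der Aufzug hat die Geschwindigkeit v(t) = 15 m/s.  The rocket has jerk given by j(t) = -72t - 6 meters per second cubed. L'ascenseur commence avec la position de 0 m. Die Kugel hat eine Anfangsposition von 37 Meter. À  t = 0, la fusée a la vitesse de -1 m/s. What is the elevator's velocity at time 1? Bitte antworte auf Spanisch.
Tenemos la velocidad v(t) = 15. Sustituyendo t = 1: v(1) = 15.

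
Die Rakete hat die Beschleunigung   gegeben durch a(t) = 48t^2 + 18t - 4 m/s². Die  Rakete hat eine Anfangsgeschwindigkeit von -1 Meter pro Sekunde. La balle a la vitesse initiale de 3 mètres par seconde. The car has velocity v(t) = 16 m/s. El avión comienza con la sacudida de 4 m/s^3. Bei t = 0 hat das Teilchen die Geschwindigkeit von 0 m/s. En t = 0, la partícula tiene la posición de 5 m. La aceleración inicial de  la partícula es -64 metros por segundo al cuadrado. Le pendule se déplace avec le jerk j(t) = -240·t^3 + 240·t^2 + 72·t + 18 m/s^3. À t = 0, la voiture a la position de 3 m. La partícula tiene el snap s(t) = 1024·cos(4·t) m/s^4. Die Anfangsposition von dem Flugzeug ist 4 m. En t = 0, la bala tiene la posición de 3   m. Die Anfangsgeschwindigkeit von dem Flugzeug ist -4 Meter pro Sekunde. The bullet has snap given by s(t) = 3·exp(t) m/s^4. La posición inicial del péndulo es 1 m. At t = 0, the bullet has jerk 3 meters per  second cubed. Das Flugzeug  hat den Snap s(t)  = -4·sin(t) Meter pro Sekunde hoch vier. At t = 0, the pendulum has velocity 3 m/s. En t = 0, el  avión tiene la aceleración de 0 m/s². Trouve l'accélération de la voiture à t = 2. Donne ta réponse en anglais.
Starting from velocity v(t) = 16, we take 1 derivative. Taking d/dt of v(t), we find a(t) = 0. We have acceleration a(t) = 0. Substituting t = 2: a(2) = 0.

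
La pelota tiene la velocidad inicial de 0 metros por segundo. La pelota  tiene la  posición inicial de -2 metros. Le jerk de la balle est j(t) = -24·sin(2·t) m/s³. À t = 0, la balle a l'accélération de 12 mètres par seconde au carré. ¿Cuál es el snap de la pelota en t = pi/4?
Partiendo de la sacudida j(t) = -24·sin(2·t), tomamos 1 derivada. Derivando la sacudida, obtenemos el snap: s(t) = -48·cos(2·t). De la ecuación del snap s(t) = -48·cos(2·t), sustituimos t = pi/4 para obtener s = 0.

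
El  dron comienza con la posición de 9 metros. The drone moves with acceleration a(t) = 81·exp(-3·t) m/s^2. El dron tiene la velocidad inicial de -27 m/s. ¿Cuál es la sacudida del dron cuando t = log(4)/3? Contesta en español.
Partiendo de la aceleración a(t) = 81·exp(-3·t), tomamos 1 derivada. Tomando d/dt de a(t), encontramos j(t) = -243·exp(-3·t). De la ecuación de la sacudida j(t) = -243·exp(-3·t), sustituimos t = log(4)/3 para obtener j = -243/4.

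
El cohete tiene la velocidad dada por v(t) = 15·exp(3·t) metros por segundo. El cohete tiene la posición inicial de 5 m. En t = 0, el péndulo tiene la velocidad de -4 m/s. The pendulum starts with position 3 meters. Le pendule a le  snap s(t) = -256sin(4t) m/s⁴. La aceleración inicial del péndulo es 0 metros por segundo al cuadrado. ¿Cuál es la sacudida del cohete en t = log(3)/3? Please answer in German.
Um dies zu lösen, müssen wir 2 Ableitungen unserer Gleichung für die Geschwindigkeit v(t) = 15·exp(3·t) nehmen. Mit d/dt von v(t) finden wir a(t) = 45·exp(3·t). Die Ableitung von der Beschleunigung ergibt den Ruck: j(t) = 135·exp(3·t). Aus der Gleichung für den Ruck j(t) = 135·exp(3·t), setzen wir t = log(3)/3 ein und erhalten j = 405.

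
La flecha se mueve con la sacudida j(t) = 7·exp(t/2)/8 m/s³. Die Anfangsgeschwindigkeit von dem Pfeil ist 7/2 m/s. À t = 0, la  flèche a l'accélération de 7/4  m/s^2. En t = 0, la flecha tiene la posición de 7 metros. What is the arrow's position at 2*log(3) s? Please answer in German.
Wir müssen unsere Gleichung für den Ruck j(t) = 7·exp(t/2)/8 3-mal integrieren. Mit ∫j(t)dt und Anwendung von a(0) = 7/4, finden wir a(t) = 7·exp(t/2)/4. Die Stammfunktion von der Beschleunigung ist die Geschwindigkeit. Mit v(0) = 7/2 erhalten wir v(t) = 7·exp(t/2)/2. Die Stammfunktion von der Geschwindigkeit ist die Position. Mit x(0) = 7 erhalten wir x(t) = 7·exp(t/2). Wir haben die Position x(t) = 7·exp(t/2). Durch Einsetzen von t = 2*log(3): x(2*log(3)) = 21.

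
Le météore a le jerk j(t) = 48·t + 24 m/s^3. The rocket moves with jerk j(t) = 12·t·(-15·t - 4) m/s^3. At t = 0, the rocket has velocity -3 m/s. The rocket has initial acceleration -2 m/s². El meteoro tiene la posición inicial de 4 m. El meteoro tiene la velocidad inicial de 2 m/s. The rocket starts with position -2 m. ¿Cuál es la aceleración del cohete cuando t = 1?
Partiendo de la sacudida j(t) = 12·t·(-15·t - 4), tomamos 1 integral. Integrando la sacudida y usando la condición inicial a(0) = -2, obtenemos a(t) = -60·t^3 - 24·t^2 - 2. Usando a(t) = -60·t^3 - 24·t^2 - 2 y sustituyendo t = 1, encontramos a = -86.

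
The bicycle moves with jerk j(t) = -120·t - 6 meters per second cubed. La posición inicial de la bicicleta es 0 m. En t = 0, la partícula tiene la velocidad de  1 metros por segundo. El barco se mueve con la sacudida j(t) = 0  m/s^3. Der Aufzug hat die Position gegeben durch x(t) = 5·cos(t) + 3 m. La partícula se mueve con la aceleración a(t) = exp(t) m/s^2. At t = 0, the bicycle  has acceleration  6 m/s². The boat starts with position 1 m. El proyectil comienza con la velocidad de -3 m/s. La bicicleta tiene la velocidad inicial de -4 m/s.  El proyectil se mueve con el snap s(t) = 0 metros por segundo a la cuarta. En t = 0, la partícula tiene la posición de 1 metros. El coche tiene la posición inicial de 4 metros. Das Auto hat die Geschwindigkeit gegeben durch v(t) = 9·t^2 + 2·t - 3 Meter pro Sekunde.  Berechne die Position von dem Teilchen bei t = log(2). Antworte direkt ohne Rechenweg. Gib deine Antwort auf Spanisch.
La posición en t = log(2) es x = 2.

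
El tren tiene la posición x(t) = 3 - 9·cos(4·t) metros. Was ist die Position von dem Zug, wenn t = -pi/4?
Aus der Gleichung für die Position x(t) = 3 - 9·cos(4·t), setzen wir t = -pi/4 ein und erhalten x = 12.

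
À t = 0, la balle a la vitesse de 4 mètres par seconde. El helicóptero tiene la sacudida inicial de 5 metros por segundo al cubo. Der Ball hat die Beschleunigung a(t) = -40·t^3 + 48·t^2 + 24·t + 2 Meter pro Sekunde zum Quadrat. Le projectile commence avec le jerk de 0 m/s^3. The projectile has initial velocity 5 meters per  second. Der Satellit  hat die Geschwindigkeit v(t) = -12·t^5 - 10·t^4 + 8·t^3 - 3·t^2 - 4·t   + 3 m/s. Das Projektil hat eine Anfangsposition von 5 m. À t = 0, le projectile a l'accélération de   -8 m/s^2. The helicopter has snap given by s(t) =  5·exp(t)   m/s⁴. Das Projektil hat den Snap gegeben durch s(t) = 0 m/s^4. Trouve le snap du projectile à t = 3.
En utilisant s(t) = 0 et en substituant t = 3, nous trouvons s = 0.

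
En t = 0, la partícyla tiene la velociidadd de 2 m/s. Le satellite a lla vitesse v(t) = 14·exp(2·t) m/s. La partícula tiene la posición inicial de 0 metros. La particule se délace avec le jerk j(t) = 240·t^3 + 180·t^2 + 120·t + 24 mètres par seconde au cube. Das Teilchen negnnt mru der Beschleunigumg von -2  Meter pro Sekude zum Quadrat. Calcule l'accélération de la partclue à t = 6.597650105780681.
En partant du jerk j(t) = 240·t^3 + 180·t^2 + 120·t + 24, nous prenons 1 intégrale. En prenant ∫j(t)dt et en appliquant a(0) = -2, nous trouvons a(t) = 60·t^4 + 60·t^3 + 60·t^2 + 24·t - 2. En utilisant a(t) = 60·t^4 + 60·t^3 + 60·t^2 + 24·t - 2 et en substituant t = 6.597650105780681, nous trouvons a = 133685.786454456.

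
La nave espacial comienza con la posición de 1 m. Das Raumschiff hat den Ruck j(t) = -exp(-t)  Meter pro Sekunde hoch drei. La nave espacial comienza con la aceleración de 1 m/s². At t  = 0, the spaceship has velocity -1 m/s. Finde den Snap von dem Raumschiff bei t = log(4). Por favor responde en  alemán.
Wir müssen unsere Gleichung für den Ruck j(t) = -exp(-t) 1-mal ableiten. Die Ableitung von dem Ruck ergibt den Snap: s(t) = exp(-t). Aus der Gleichung für den Snap s(t) = exp(-t), setzen wir t = log(4) ein und erhalten s = 1/4.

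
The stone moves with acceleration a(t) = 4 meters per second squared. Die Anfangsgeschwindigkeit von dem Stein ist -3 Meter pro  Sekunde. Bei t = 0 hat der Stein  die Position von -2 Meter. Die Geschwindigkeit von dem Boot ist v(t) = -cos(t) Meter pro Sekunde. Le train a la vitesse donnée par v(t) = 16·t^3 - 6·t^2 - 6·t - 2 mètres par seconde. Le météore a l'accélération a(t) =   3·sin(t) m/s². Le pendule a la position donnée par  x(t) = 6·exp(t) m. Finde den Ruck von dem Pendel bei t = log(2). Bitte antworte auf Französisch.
Pour résoudre ceci, nous devons prendre 3 dérivées de notre équation de la position x(t) = 6·exp(t). En prenant d/dt de x(t), nous trouvons v(t) = 6·exp(t). En prenant d/dt de v(t), nous trouvons a(t) = 6·exp(t). En prenant d/dt de a(t), nous trouvons j(t) = 6·exp(t). En utilisant j(t) = 6·exp(t) et en substituant t = log(2), nous trouvons j = 12.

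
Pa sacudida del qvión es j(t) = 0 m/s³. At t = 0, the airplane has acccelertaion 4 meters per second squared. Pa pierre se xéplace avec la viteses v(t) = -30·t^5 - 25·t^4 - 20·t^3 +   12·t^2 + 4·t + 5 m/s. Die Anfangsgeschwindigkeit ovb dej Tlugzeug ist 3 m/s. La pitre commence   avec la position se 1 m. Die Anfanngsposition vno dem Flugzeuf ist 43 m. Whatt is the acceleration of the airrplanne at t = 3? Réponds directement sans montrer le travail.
a(3) = 4.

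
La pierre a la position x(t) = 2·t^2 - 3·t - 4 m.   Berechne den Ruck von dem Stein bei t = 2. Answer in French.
Nous devons dériver notre équation de la position x(t) = 2·t^2 - 3·t - 4 3 fois. En dérivant la position, nous obtenons la vitesse: v(t) = 4·t - 3. En dérivant la vitesse, nous obtenons l'accélération: a(t) = 4. En dérivant l'accélération, nous obtenons le jerk: j(t) = 0. En utilisant j(t) = 0 et en substituant t = 2, nous trouvons j = 0.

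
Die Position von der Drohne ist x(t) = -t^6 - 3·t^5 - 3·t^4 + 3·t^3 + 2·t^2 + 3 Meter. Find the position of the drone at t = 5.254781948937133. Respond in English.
Using x(t) = -t^6 - 3·t^5 - 3·t^4 + 3·t^3 + 2·t^2 + 3 and substituting t = 5.254781948937133, we find x = -34867.2867243234.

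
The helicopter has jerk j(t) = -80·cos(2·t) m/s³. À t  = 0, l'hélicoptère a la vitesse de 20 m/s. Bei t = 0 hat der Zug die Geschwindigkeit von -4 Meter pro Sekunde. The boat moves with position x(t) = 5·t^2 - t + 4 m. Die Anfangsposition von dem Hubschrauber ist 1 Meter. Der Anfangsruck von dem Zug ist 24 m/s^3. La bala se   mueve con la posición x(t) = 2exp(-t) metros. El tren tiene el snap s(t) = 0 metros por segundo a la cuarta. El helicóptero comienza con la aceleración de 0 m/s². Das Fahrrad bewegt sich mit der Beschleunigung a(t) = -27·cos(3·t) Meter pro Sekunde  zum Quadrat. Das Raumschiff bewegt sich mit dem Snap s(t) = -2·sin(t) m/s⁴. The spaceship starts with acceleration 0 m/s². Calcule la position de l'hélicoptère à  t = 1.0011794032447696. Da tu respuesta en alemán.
Wir müssen das Integral unserer Gleichung für den Ruck j(t) = -80·cos(2·t) 3-mal finden. Mit ∫j(t)dt und Anwendung von a(0) = 0, finden wir a(t) = -40·sin(2·t). Mit ∫a(t)dt und Anwendung von v(0) = 20, finden wir v(t) = 20·cos(2·t). Die Stammfunktion von der Geschwindigkeit ist die Position. Mit x(0) = 1 erhalten wir x(t) = 10·sin(2·t) + 1. Aus der Gleichung für die Position x(t) = 10·sin(2·t) + 1, setzen wir t = 1.0011794032447696 ein und erhalten x = 10.0831328822756.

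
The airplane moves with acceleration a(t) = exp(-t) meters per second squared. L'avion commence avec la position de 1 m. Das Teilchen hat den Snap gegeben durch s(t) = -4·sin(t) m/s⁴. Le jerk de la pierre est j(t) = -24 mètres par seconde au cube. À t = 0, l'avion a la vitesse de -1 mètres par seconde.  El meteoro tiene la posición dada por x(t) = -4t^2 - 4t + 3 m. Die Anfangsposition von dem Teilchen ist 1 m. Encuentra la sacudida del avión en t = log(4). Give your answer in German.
Ausgehend von der Beschleunigung a(t) = exp(-t), nehmen wir 1 Ableitung. Durch Ableiten von der Beschleunigung erhalten wir den Ruck: j(t) = -exp(-t). Aus der Gleichung für den Ruck j(t) = -exp(-t), setzen wir t = log(4) ein und erhalten j = -1/4.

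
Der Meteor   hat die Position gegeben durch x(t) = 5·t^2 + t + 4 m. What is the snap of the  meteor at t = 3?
To solve this, we need to take 4 derivatives of our position equation x(t) = 5·t^2 + t + 4. The derivative of position gives velocity: v(t) = 10·t + 1. Differentiating velocity, we get acceleration: a(t) = 10. The derivative of acceleration gives jerk: j(t) = 0. Taking d/dt of j(t), we find s(t) = 0. From the given snap equation s(t) = 0, we substitute t = 3 to get s = 0.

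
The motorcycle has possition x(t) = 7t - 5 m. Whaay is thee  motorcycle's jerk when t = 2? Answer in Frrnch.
Pour résoudre ceci, nous devons prendre 3 dérivées de notre équation de la position x(t) = 7·t - 5. La dérivée de la position donne la vitesse: v(t) = 7. La dérivée de la vitesse donne l'accélération: a(t) = 0. En prenant d/dt de a(t), nous trouvons j(t) = 0. En utilisant j(t) = 0 et en substituant t = 2, nous trouvons j = 0.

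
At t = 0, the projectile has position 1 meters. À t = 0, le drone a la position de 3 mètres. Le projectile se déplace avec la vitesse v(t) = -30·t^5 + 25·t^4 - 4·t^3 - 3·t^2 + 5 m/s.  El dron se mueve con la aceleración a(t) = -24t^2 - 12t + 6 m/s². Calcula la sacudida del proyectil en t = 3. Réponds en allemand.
Wir müssen unsere Gleichung für die Geschwindigkeit v(t) = -30·t^5 + 25·t^4 - 4·t^3 - 3·t^2 + 5 2-mal ableiten. Die Ableitung von der Geschwindigkeit ergibt die Beschleunigung: a(t) = -150·t^4 + 100·t^3 - 12·t^2 - 6·t. Mit d/dt von a(t) finden wir j(t) = -600·t^3 + 300·t^2 - 24·t - 6. Wir haben den Ruck j(t) = -600·t^3 + 300·t^2 - 24·t - 6. Durch Einsetzen von t = 3: j(3) = -13578.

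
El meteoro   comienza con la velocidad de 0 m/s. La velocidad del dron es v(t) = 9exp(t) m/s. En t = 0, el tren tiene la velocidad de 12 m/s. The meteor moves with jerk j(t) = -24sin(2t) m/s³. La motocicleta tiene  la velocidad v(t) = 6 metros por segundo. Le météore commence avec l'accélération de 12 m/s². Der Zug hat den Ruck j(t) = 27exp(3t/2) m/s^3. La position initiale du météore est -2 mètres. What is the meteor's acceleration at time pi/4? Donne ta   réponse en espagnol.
Partiendo de la sacudida j(t) = -24·sin(2·t), tomamos 1 antiderivada. Integrando la sacudida y usando la condición inicial a(0) = 12, obtenemos a(t) = 12·cos(2·t). Usando a(t) = 12·cos(2·t) y sustituyendo t = pi/4, encontramos a = 0.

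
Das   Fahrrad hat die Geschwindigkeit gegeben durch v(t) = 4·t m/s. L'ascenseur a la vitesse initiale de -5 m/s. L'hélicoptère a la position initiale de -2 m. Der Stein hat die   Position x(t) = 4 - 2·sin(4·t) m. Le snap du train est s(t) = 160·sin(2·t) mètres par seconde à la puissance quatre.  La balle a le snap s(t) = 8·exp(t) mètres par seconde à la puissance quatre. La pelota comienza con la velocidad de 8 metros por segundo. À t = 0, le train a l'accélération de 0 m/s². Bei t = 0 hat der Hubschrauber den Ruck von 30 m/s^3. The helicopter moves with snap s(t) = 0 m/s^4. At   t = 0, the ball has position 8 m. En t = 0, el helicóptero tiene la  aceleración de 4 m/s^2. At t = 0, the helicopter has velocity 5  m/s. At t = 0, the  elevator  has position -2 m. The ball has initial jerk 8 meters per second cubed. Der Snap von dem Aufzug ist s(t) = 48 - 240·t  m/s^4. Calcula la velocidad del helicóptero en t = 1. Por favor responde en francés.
Nous devons intégrer notre équation du snap s(t) = 0 3 fois. En intégrant le snap et en utilisant la condition initiale j(0) = 30, nous obtenons j(t) = 30. La primitive du jerk est l'accélération. En utilisant a(0) = 4, nous obtenons a(t) = 30·t + 4. En prenant ∫a(t)dt et en appliquant v(0) = 5, nous trouvons v(t) = 15·t^2 + 4·t + 5. Nous avons la vitesse v(t) = 15·t^2 + 4·t + 5. En substituant t = 1: v(1) = 24.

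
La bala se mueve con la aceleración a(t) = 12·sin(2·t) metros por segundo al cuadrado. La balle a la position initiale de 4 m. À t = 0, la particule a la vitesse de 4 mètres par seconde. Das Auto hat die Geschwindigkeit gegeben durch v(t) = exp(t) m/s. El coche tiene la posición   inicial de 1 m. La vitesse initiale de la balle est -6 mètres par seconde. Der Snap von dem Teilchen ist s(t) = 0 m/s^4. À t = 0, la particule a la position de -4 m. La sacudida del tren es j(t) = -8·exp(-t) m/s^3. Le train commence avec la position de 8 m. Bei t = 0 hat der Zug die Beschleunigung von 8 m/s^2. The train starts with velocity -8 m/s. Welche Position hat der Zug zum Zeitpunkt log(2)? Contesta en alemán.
Um dies zu lösen, müssen wir 3 Stammfunktionen unserer Gleichung für den Ruck j(t) = -8·exp(-t) finden. Das Integral von dem Ruck, mit a(0) = 8, ergibt die Beschleunigung: a(t) = 8·exp(-t). Die Stammfunktion von der Beschleunigung ist die Geschwindigkeit. Mit v(0) = -8 erhalten wir v(t) = -8·exp(-t). Mit ∫v(t)dt und Anwendung von x(0) = 8, finden wir x(t) = 8·exp(-t). Wir haben die Position x(t) = 8·exp(-t). Durch Einsetzen von t = log(2): x(log(2)) = 4.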